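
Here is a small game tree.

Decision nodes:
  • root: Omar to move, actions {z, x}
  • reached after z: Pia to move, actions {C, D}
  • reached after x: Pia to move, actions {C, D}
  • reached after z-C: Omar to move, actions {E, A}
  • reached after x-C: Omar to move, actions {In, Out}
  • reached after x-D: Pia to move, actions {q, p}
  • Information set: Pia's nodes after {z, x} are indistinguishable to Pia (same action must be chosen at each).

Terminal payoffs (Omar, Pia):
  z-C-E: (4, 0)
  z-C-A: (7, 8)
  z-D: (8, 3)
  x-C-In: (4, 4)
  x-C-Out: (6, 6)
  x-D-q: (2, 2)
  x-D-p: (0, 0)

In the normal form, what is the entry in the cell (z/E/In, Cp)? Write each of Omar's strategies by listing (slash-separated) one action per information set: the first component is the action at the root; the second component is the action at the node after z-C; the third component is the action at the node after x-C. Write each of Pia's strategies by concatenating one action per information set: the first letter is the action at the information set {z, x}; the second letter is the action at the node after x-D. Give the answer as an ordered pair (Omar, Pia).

Trace the play path from the root:
  Omar plays z
  Pia plays C at [z]
  Omar plays E at [z-C]
→ terminal payoff (4, 0).
(Omar's choice at the node after x-C is never reached on this path, so it doesn't affect the outcome.)

(4, 0)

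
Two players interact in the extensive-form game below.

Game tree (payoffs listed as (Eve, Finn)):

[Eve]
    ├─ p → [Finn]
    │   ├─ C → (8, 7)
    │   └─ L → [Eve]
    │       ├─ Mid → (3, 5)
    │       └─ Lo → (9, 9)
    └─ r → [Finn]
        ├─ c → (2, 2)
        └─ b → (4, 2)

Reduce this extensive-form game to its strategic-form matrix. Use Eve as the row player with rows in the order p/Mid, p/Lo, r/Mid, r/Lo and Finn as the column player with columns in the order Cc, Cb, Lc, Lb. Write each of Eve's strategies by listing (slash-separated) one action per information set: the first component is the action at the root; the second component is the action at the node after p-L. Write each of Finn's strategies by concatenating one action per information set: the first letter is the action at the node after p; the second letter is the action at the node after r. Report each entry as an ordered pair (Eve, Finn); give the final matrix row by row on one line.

p/Mid: (8,7) (8,7) (3,5) (3,5) | p/Lo: (8,7) (8,7) (9,9) (9,9) | r/Mid: (2,2) (4,2) (2,2) (4,2) | r/Lo: (2,2) (4,2) (2,2) (4,2)

            Cc       Cb       Lc       Lb
p/Mid    (8,7)    (8,7)    (3,5)    (3,5)
 p/Lo    (8,7)    (8,7)    (9,9)    (9,9)
r/Mid    (2,2)    (4,2)    (2,2)    (4,2)
 r/Lo    (2,2)    (4,2)    (2,2)    (4,2)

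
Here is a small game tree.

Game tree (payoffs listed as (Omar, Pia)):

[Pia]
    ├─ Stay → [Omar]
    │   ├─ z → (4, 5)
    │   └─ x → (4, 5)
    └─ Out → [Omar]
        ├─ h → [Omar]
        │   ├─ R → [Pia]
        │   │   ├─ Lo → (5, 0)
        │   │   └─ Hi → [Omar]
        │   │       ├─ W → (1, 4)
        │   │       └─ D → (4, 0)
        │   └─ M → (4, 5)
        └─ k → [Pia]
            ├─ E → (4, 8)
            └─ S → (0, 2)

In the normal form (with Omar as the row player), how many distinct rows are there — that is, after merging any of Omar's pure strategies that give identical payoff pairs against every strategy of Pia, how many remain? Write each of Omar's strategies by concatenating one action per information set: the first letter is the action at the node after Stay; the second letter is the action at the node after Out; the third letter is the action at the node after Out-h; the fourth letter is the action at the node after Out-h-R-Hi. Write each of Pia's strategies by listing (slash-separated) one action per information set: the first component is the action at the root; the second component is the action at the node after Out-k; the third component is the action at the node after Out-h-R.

Omar has 16 pure strategies: zhRW, zhRD, zhMW, zhMD, zkRW, zkRD, zkMW, zkMD, xhRW, xhRD, xhMW, xhMD, xkRW, xkRD, xkMW, xkMD. Columns: Stay/E/Lo, Stay/E/Hi, Stay/S/Lo, Stay/S/Hi, Out/E/Lo, Out/E/Hi, Out/S/Lo, Out/S/Hi.
{zhRW, xhRW} → row (4,5) (4,5) (4,5) (4,5) (5,0) (1,4) (5,0) (1,4)
{zhRD, xhRD} → row (4,5) (4,5) (4,5) (4,5) (5,0) (4,0) (5,0) (4,0)
{zhMW, zhMD, xhMW, xhMD} → row (4,5) (4,5) (4,5) (4,5) (4,5) (4,5) (4,5) (4,5)
{zkRW, zkRD, zkMW, zkMD, xkRW, xkRD, xkMW, xkMD} → row (4,5) (4,5) (4,5) (4,5) (4,8) (4,8) (0,2) (0,2)
That's 4 distinct rows out of 16 strategies.

4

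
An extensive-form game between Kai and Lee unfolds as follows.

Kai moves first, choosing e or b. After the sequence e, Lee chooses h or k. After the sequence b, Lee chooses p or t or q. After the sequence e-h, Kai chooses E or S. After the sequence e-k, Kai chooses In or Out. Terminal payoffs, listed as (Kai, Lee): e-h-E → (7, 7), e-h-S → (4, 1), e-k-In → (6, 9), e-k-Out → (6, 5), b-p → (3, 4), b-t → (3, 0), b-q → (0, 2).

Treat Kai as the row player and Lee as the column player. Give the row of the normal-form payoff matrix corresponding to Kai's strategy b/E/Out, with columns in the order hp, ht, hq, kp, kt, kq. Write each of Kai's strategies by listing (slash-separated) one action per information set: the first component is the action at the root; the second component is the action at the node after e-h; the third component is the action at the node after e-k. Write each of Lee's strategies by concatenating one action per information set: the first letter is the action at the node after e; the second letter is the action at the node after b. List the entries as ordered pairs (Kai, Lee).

(3,4) (3,0) (0,2) (3,4) (3,0) (0,2)

vs hp: Kai plays b → Lee plays p at [b] → (3, 4)
vs ht: Kai plays b → Lee plays t at [b] → (3, 0)
vs hq: Kai plays b → Lee plays q at [b] → (0, 2)
vs kp: Kai plays b → Lee plays p at [b] → (3, 4)
vs kt: Kai plays b → Lee plays t at [b] → (3, 0)
vs kq: Kai plays b → Lee plays q at [b] → (0, 2)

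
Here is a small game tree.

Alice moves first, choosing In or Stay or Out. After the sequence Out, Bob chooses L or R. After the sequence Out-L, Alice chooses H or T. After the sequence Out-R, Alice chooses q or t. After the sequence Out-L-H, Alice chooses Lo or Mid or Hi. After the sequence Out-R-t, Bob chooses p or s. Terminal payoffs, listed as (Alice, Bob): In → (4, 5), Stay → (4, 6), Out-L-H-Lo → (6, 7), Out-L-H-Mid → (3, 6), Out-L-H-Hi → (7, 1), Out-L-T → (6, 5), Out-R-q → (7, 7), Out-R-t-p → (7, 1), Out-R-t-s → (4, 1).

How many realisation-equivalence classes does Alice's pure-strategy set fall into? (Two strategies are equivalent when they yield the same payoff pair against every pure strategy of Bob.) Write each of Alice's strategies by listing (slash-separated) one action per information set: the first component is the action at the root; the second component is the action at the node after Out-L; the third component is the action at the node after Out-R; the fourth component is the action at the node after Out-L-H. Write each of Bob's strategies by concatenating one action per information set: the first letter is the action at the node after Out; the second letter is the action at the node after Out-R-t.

10

Alice has 36 pure strategies: In/H/q/Lo, In/H/q/Mid, In/H/q/Hi, In/H/t/Lo, In/H/t/Mid, In/H/t/Hi, In/T/q/Lo, In/T/q/Mid, In/T/q/Hi, In/T/t/Lo, In/T/t/Mid, In/T/t/Hi, Stay/H/q/Lo, Stay/H/q/Mid, Stay/H/q/Hi, Stay/H/t/Lo, Stay/H/t/Mid, Stay/H/t/Hi, Stay/T/q/Lo, Stay/T/q/Mid, Stay/T/q/Hi, Stay/T/t/Lo, Stay/T/t/Mid, Stay/T/t/Hi, Out/H/q/Lo, Out/H/q/Mid, Out/H/q/Hi, Out/H/t/Lo, Out/H/t/Mid, Out/H/t/Hi, Out/T/q/Lo, Out/T/q/Mid, Out/T/q/Hi, Out/T/t/Lo, Out/T/t/Mid, Out/T/t/Hi. Columns: Lp, Ls, Rp, Rs.
{In/H/q/Lo, In/H/q/Mid, In/H/q/Hi, In/H/t/Lo, In/H/t/Mid, In/H/t/Hi, In/T/q/Lo, In/T/q/Mid, In/T/q/Hi, In/T/t/Lo, In/T/t/Mid, In/T/t/Hi} → row (4,5) (4,5) (4,5) (4,5)
{Stay/H/q/Lo, Stay/H/q/Mid, Stay/H/q/Hi, Stay/H/t/Lo, Stay/H/t/Mid, Stay/H/t/Hi, Stay/T/q/Lo, Stay/T/q/Mid, Stay/T/q/Hi, Stay/T/t/Lo, Stay/T/t/Mid, Stay/T/t/Hi} → row (4,6) (4,6) (4,6) (4,6)
{Out/H/q/Lo} → row (6,7) (6,7) (7,7) (7,7)
{Out/H/q/Mid} → row (3,6) (3,6) (7,7) (7,7)
{Out/H/q/Hi} → row (7,1) (7,1) (7,7) (7,7)
{Out/H/t/Lo} → row (6,7) (6,7) (7,1) (4,1)
{Out/H/t/Mid} → row (3,6) (3,6) (7,1) (4,1)
{Out/H/t/Hi} → row (7,1) (7,1) (7,1) (4,1)
{Out/T/q/Lo, Out/T/q/Mid, Out/T/q/Hi} → row (6,5) (6,5) (7,7) (7,7)
{Out/T/t/Lo, Out/T/t/Mid, Out/T/t/Hi} → row (6,5) (6,5) (7,1) (4,1)
That's 10 distinct rows out of 36 strategies.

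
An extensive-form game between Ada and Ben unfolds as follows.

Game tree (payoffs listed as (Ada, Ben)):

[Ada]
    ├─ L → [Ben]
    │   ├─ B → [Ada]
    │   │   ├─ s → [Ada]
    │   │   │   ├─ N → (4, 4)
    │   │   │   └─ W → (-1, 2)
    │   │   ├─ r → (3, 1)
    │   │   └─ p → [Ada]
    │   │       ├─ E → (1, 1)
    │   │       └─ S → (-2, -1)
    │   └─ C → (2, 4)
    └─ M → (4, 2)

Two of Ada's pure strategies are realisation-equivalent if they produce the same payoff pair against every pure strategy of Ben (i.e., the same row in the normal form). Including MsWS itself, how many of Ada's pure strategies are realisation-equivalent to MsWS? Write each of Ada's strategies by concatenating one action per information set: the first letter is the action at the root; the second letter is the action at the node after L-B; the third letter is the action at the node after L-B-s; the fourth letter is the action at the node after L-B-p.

12

Row for MsWS (columns B, C): (4,2) (4,2).
Under MsWS, Ada's choice at the node after L-B and at the node after L-B-s and at the node after L-B-p can never be reached regardless of what Ben does, so varying those choices leaves every outcome unchanged.
Holding the reachable choices fixed and varying the unreachable ones freely already gives 3 × 2 × 2 = 12 equivalent strategies.
No other strategy reproduces this row, so those 12 are the full class: MsNE, MsNS, MsWE, MsWS, MrNE, MrNS, MrWE, MrWS, MpNE, MpNS, MpWE, MpWS.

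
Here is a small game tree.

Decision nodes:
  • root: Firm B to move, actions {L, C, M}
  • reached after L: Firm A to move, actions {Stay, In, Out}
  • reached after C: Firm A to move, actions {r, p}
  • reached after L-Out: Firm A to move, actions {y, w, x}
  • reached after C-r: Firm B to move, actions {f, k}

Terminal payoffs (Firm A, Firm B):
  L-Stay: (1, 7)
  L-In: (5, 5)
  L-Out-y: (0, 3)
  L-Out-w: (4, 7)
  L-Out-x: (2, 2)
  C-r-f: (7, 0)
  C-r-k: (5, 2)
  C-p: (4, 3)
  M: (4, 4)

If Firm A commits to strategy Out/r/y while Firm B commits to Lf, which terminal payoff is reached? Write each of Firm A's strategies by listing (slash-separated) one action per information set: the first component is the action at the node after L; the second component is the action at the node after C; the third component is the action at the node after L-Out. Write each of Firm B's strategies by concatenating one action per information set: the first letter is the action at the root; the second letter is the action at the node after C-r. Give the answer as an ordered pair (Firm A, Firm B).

Trace the play path from the root:
  Firm B plays L
  Firm A plays Out at [L]
  Firm A plays y at [L-Out]
→ terminal payoff (0, 3).
(Firm A's choice at the node after C is never reached on this path, so it doesn't affect the outcome.)

(0, 3)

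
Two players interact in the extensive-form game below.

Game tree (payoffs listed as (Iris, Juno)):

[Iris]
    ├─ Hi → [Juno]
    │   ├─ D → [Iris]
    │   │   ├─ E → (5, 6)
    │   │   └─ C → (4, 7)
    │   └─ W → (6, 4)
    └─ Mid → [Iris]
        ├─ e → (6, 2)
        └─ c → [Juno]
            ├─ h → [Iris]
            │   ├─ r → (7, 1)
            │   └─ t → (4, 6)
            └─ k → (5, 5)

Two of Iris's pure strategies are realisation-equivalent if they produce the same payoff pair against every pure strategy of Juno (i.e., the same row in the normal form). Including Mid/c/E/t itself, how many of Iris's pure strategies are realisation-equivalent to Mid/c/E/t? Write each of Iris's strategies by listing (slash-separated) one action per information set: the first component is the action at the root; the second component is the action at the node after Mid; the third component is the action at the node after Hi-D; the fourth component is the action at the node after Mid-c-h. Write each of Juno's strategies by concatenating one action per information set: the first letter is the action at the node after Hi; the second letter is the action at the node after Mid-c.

2

Row for Mid/c/E/t (columns Dh, Dk, Wh, Wk): (4,6) (5,5) (4,6) (5,5).
Under Mid/c/E/t, Iris's choice at the node after Hi-D can never be reached regardless of what Juno does, so varying those choices leaves every outcome unchanged.
Holding the reachable choices fixed and varying the unreachable one freely already gives 2 equivalent strategies.
No other strategy reproduces this row, so those 2 are the full class: Mid/c/E/t, Mid/c/C/t.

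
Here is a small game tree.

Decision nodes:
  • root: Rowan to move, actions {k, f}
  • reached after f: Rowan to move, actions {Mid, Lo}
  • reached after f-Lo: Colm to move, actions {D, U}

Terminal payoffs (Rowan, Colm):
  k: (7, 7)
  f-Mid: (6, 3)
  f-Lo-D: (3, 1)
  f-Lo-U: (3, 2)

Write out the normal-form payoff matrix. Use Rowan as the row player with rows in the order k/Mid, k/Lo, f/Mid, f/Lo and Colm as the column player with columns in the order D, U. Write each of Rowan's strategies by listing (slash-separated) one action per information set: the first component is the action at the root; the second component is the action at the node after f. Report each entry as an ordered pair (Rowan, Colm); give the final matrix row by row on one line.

Row k/Mid: D→(7,7), U→(7,7)
Row k/Lo: D→(7,7), U→(7,7)
Row f/Mid: D→(6,3), U→(6,3)
Row f/Lo: D→(3,1), U→(3,2)

k/Mid: (7,7) (7,7) | k/Lo: (7,7) (7,7) | f/Mid: (6,3) (6,3) | f/Lo: (3,1) (3,2)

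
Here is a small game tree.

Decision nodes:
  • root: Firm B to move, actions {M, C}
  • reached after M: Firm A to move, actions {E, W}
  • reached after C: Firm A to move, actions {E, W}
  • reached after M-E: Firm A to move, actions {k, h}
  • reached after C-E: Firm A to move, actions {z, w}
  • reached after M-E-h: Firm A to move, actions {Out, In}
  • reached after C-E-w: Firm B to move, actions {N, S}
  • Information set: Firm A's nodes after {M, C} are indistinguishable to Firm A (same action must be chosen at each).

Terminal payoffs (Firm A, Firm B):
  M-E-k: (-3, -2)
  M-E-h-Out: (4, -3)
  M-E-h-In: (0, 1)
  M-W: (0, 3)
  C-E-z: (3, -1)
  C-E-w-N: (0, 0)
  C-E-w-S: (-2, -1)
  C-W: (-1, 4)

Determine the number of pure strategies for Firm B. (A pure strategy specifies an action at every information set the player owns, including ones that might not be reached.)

4

Firm B owns the root with actions {M, C} — two choices.
Firm B owns the node after C-E-w with actions {N, S} — two choices.
A pure strategy fixes one action at each information set independently, so the count is the product 2 × 2 = 4.
(For reference, Firm A has 16 pure strategies, giving a 4×16 normal-form matrix.)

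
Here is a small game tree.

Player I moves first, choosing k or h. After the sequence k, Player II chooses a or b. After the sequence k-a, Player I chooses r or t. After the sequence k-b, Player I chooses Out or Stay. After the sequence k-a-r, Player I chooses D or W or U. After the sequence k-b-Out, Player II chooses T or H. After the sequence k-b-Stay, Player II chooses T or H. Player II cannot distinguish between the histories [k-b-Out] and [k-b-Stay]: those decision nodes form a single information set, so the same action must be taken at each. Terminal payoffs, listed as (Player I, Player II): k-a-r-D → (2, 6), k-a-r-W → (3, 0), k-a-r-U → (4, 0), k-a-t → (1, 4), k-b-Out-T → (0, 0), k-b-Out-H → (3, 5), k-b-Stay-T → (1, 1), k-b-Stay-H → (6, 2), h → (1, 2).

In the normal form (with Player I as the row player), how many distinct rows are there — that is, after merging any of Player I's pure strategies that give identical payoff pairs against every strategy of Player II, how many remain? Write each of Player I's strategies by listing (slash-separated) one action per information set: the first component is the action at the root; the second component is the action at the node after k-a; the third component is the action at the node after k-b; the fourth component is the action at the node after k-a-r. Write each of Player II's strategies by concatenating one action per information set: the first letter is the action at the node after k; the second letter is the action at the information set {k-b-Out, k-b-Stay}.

9

Player I has 24 pure strategies: k/r/Out/D, k/r/Out/W, k/r/Out/U, k/r/Stay/D, k/r/Stay/W, k/r/Stay/U, k/t/Out/D, k/t/Out/W, k/t/Out/U, k/t/Stay/D, k/t/Stay/W, k/t/Stay/U, h/r/Out/D, h/r/Out/W, h/r/Out/U, h/r/Stay/D, h/r/Stay/W, h/r/Stay/U, h/t/Out/D, h/t/Out/W, h/t/Out/U, h/t/Stay/D, h/t/Stay/W, h/t/Stay/U. Columns: aT, aH, bT, bH.
{k/r/Out/D} → row (2,6) (2,6) (0,0) (3,5)
{k/r/Out/W} → row (3,0) (3,0) (0,0) (3,5)
{k/r/Out/U} → row (4,0) (4,0) (0,0) (3,5)
{k/r/Stay/D} → row (2,6) (2,6) (1,1) (6,2)
{k/r/Stay/W} → row (3,0) (3,0) (1,1) (6,2)
{k/r/Stay/U} → row (4,0) (4,0) (1,1) (6,2)
{k/t/Out/D, k/t/Out/W, k/t/Out/U} → row (1,4) (1,4) (0,0) (3,5)
{k/t/Stay/D, k/t/Stay/W, k/t/Stay/U} → row (1,4) (1,4) (1,1) (6,2)
{h/r/Out/D, h/r/Out/W, h/r/Out/U, h/r/Stay/D, h/r/Stay/W, h/r/Stay/U, h/t/Out/D, h/t/Out/W, h/t/Out/U, h/t/Stay/D, h/t/Stay/W, h/t/Stay/U} → row (1,2) (1,2) (1,2) (1,2)
That's 9 distinct rows out of 24 strategies.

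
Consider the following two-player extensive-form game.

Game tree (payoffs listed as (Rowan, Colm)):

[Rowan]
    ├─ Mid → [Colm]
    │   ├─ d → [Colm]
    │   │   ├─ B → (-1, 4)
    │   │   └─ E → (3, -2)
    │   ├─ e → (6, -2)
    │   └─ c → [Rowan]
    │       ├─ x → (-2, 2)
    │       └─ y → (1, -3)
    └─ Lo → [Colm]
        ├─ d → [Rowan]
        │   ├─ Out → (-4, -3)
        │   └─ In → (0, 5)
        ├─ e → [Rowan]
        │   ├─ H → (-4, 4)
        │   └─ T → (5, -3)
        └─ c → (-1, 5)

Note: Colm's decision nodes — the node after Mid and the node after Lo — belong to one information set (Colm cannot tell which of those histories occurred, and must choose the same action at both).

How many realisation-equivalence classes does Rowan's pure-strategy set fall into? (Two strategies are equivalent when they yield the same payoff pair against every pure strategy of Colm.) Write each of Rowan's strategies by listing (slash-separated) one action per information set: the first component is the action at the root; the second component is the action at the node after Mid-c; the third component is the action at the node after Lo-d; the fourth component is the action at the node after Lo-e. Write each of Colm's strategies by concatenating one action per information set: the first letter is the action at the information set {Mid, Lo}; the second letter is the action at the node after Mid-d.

6

Rowan has 16 pure strategies: Mid/x/Out/H, Mid/x/Out/T, Mid/x/In/H, Mid/x/In/T, Mid/y/Out/H, Mid/y/Out/T, Mid/y/In/H, Mid/y/In/T, Lo/x/Out/H, Lo/x/Out/T, Lo/x/In/H, Lo/x/In/T, Lo/y/Out/H, Lo/y/Out/T, Lo/y/In/H, Lo/y/In/T. Columns: dB, dE, eB, eE, cB, cE.
{Mid/x/Out/H, Mid/x/Out/T, Mid/x/In/H, Mid/x/In/T} → row (-1,4) (3,-2) (6,-2) (6,-2) (-2,2) (-2,2)
{Mid/y/Out/H, Mid/y/Out/T, Mid/y/In/H, Mid/y/In/T} → row (-1,4) (3,-2) (6,-2) (6,-2) (1,-3) (1,-3)
{Lo/x/Out/H, Lo/y/Out/H} → row (-4,-3) (-4,-3) (-4,4) (-4,4) (-1,5) (-1,5)
{Lo/x/Out/T, Lo/y/Out/T} → row (-4,-3) (-4,-3) (5,-3) (5,-3) (-1,5) (-1,5)
{Lo/x/In/H, Lo/y/In/H} → row (0,5) (0,5) (-4,4) (-4,4) (-1,5) (-1,5)
{Lo/x/In/T, Lo/y/In/T} → row (0,5) (0,5) (5,-3) (5,-3) (-1,5) (-1,5)
That's 6 distinct rows out of 16 strategies.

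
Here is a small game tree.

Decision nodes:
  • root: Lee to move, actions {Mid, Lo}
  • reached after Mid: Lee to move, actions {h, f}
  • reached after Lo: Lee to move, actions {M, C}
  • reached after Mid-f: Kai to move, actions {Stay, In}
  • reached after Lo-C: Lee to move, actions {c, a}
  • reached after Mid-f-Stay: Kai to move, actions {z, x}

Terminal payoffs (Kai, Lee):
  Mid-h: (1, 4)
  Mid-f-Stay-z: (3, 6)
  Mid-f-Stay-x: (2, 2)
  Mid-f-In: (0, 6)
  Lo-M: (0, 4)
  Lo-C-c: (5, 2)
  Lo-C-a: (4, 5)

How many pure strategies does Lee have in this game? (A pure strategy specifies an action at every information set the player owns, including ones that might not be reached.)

Lee owns the root with actions {Mid, Lo} — two choices.
Lee owns the node after Mid with actions {h, f} — two choices.
Lee owns the node after Lo with actions {M, C} — two choices.
Lee owns the node after Lo-C with actions {c, a} — two choices.
A pure strategy fixes one action at each information set independently, so the count is the product 2 × 2 × 2 × 2 = 16.
(For reference, Kai has 4 pure strategies, giving a 16×4 normal-form matrix.)

16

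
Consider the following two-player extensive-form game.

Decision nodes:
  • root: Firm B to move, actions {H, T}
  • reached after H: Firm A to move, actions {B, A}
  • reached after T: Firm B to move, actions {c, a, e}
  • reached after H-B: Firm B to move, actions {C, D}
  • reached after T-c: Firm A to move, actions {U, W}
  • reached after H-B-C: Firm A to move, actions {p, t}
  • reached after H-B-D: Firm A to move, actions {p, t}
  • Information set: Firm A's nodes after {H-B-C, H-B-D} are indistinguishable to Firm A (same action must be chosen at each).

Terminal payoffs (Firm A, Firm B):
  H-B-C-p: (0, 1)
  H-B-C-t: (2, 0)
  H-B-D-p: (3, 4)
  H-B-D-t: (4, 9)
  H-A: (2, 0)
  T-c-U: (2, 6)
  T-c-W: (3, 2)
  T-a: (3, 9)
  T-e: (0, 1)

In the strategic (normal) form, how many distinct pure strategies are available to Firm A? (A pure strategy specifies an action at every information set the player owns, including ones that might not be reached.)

Firm A owns the node after H with actions {B, A} — two choices.
Firm A owns the node after T-c with actions {U, W} — two choices.
Firm A owns the information set {H-B-C, H-B-D} with actions {p, t} — two choices.
A pure strategy fixes one action at each information set independently, so the count is the product 2 × 2 × 2 = 8.

8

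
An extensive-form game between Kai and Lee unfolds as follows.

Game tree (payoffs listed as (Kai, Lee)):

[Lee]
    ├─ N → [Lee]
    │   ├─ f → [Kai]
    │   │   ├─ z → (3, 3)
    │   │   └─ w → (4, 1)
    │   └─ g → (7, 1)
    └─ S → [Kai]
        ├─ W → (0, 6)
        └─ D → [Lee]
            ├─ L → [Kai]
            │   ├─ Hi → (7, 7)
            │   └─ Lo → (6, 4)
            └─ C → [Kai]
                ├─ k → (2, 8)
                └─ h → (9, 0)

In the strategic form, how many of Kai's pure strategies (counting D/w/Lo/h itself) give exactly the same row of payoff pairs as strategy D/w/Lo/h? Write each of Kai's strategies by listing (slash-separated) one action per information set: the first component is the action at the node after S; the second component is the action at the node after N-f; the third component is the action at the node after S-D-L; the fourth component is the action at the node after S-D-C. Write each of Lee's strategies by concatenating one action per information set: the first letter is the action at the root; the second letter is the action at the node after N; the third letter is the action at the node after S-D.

Row for D/w/Lo/h (columns NfL, NfC, NgL, NgC, SfL, SfC, SgL, SgC): (4,1) (4,1) (7,1) (7,1) (6,4) (9,0) (6,4) (9,0).
Every one of Kai's information sets is on the play path for some reply by Lee when Kai follows D/w/Lo/h.
Changing the action at any of them therefore changes at least one column, so only D/w/Lo/h itself gives this row.

1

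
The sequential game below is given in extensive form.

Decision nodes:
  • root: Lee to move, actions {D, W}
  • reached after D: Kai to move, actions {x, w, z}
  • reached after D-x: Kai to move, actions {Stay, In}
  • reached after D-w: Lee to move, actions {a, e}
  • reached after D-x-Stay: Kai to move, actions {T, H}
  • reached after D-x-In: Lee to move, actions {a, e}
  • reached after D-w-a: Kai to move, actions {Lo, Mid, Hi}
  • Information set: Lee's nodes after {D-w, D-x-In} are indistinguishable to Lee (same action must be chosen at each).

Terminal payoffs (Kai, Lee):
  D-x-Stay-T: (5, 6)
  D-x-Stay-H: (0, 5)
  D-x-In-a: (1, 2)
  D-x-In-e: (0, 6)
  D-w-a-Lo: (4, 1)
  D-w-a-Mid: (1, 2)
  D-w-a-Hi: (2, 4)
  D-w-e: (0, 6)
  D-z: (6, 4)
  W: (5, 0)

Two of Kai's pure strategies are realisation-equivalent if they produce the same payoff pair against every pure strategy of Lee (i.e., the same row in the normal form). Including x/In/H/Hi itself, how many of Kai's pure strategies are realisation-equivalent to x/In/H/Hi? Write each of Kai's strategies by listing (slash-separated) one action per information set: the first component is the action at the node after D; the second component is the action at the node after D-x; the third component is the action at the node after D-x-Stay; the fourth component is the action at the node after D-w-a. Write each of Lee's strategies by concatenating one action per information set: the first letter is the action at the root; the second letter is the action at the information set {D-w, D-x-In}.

10

Row for x/In/H/Hi (columns Da, De, Wa, We): (1,2) (0,6) (5,0) (5,0).
Under x/In/H/Hi, Kai's choice at the node after D-x-Stay and at the node after D-w-a can never be reached regardless of what Lee does, so varying those choices leaves every outcome unchanged.
Holding the reachable choices fixed and varying the unreachable ones freely already gives 2 × 3 = 6 equivalent strategies.
Checking the remaining rows, w/Stay/T/Mid, w/Stay/H/Mid, w/In/T/Mid, w/In/H/Mid also happen to give the same payoffs in every column, bringing the total to 10: x/In/T/Lo, x/In/T/Mid, x/In/T/Hi, x/In/H/Lo, x/In/H/Mid, x/In/H/Hi, w/Stay/T/Mid, w/Stay/H/Mid, w/In/T/Mid, w/In/H/Mid.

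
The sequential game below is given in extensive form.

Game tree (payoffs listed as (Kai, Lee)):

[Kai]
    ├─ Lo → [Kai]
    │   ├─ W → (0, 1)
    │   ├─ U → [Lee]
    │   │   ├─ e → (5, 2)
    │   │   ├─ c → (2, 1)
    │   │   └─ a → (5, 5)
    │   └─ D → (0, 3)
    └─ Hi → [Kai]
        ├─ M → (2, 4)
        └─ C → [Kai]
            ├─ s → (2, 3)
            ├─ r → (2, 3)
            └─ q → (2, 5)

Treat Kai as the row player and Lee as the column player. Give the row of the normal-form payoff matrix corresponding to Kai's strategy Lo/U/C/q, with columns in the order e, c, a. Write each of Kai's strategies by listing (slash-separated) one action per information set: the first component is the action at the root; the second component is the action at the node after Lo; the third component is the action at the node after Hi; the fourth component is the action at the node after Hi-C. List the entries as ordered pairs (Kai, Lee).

vs e: Kai plays Lo → Kai plays U at [Lo] → Lee plays e at [Lo-U] → (5, 2)
vs c: Kai plays Lo → Kai plays U at [Lo] → Lee plays c at [Lo-U] → (2, 1)
vs a: Kai plays Lo → Kai plays U at [Lo] → Lee plays a at [Lo-U] → (5, 5)

(5,2) (2,1) (5,5)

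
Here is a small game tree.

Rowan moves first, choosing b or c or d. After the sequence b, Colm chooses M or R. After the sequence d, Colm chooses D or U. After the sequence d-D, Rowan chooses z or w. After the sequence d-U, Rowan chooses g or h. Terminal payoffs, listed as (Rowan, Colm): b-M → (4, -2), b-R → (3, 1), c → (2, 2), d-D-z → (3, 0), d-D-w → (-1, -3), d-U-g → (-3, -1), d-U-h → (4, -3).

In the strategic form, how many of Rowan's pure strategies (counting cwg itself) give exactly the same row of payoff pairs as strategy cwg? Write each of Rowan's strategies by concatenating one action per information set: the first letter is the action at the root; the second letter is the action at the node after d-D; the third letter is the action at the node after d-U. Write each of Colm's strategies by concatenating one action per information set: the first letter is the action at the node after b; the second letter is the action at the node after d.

Row for cwg (columns MD, MU, RD, RU): (2,2) (2,2) (2,2) (2,2).
Under cwg, Rowan's choice at the node after d-D and at the node after d-U can never be reached regardless of what Colm does, so varying those choices leaves every outcome unchanged.
Holding the reachable choices fixed and varying the unreachable ones freely already gives 2 × 2 = 4 equivalent strategies.
No other strategy reproduces this row, so those 4 are the full class: czg, czh, cwg, cwh.

4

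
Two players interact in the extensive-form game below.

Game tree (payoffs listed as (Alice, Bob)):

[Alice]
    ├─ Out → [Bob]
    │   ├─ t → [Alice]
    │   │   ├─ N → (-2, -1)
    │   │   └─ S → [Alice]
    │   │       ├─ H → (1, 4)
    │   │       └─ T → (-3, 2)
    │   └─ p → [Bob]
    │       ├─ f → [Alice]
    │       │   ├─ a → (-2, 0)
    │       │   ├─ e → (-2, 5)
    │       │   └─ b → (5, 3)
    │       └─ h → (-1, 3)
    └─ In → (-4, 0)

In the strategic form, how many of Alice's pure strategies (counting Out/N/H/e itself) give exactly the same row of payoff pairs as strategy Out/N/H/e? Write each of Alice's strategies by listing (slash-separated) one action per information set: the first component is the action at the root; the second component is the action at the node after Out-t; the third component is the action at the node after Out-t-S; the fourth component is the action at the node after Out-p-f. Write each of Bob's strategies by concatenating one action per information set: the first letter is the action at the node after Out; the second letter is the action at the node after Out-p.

Row for Out/N/H/e (columns tf, th, pf, ph): (-2,-1) (-2,-1) (-2,5) (-1,3).
Under Out/N/H/e, Alice's choice at the node after Out-t-S can never be reached regardless of what Bob does, so varying those choices leaves every outcome unchanged.
Holding the reachable choices fixed and varying the unreachable one freely already gives 2 equivalent strategies.
No other strategy reproduces this row, so those 2 are the full class: Out/N/H/e, Out/N/T/e.

2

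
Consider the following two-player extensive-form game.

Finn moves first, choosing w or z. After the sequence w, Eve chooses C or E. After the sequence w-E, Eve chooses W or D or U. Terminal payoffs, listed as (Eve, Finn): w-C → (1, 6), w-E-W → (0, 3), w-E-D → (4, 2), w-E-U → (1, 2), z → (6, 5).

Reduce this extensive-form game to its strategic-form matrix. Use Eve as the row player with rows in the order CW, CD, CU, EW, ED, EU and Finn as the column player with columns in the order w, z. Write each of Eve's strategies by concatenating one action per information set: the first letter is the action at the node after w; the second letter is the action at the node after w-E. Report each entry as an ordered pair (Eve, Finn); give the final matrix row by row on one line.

Row CW: w→(1,6), z→(6,5)
Row CD: w→(1,6), z→(6,5)
Row CU: w→(1,6), z→(6,5)
Row EW: w→(0,3), z→(6,5)
Row ED: w→(4,2), z→(6,5)
Row EU: w→(1,2), z→(6,5)

CW: (1,6) (6,5) | CD: (1,6) (6,5) | CU: (1,6) (6,5) | EW: (0,3) (6,5) | ED: (4,2) (6,5) | EU: (1,2) (6,5)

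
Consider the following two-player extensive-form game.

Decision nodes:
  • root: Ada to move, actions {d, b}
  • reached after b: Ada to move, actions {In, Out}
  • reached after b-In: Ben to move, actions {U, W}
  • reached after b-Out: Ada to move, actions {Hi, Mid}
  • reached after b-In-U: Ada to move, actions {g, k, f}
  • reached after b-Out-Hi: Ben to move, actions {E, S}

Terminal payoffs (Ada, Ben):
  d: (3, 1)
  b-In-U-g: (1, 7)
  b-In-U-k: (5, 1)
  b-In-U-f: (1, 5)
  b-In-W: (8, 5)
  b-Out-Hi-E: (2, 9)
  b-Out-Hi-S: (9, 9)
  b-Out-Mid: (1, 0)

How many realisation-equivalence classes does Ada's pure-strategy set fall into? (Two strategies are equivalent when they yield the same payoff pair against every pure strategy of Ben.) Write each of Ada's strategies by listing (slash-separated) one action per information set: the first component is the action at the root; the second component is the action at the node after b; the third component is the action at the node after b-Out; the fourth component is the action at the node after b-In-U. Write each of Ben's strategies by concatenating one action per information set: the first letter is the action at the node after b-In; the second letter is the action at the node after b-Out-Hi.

6

Ada has 24 pure strategies: d/In/Hi/g, d/In/Hi/k, d/In/Hi/f, d/In/Mid/g, d/In/Mid/k, d/In/Mid/f, d/Out/Hi/g, d/Out/Hi/k, d/Out/Hi/f, d/Out/Mid/g, d/Out/Mid/k, d/Out/Mid/f, b/In/Hi/g, b/In/Hi/k, b/In/Hi/f, b/In/Mid/g, b/In/Mid/k, b/In/Mid/f, b/Out/Hi/g, b/Out/Hi/k, b/Out/Hi/f, b/Out/Mid/g, b/Out/Mid/k, b/Out/Mid/f. Columns: UE, US, WE, WS.
{d/In/Hi/g, d/In/Hi/k, d/In/Hi/f, d/In/Mid/g, d/In/Mid/k, d/In/Mid/f, d/Out/Hi/g, d/Out/Hi/k, d/Out/Hi/f, d/Out/Mid/g, d/Out/Mid/k, d/Out/Mid/f} → row (3,1) (3,1) (3,1) (3,1)
{b/In/Hi/g, b/In/Mid/g} → row (1,7) (1,7) (8,5) (8,5)
{b/In/Hi/k, b/In/Mid/k} → row (5,1) (5,1) (8,5) (8,5)
{b/In/Hi/f, b/In/Mid/f} → row (1,5) (1,5) (8,5) (8,5)
{b/Out/Hi/g, b/Out/Hi/k, b/Out/Hi/f} → row (2,9) (9,9) (2,9) (9,9)
{b/Out/Mid/g, b/Out/Mid/k, b/Out/Mid/f} → row (1,0) (1,0) (1,0) (1,0)
That's 6 distinct rows out of 24 strategies.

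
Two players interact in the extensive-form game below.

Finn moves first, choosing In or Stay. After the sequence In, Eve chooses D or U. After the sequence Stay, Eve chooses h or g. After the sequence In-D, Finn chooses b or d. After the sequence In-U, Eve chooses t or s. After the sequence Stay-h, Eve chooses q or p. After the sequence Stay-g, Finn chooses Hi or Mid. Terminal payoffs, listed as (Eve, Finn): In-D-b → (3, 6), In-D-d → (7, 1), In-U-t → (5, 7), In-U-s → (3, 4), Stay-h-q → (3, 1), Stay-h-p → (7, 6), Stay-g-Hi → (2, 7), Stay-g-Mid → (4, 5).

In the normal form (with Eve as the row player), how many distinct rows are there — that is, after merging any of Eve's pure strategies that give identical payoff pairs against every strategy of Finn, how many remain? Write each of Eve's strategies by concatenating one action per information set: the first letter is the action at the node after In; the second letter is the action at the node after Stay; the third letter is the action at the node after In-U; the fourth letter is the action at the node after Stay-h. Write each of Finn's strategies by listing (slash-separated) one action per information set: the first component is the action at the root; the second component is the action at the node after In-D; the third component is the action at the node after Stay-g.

9

Eve has 16 pure strategies: Dhtq, Dhtp, Dhsq, Dhsp, Dgtq, Dgtp, Dgsq, Dgsp, Uhtq, Uhtp, Uhsq, Uhsp, Ugtq, Ugtp, Ugsq, Ugsp. Columns: In/b/Hi, In/b/Mid, In/d/Hi, In/d/Mid, Stay/b/Hi, Stay/b/Mid, Stay/d/Hi, Stay/d/Mid.
{Dhtq, Dhsq} → row (3,6) (3,6) (7,1) (7,1) (3,1) (3,1) (3,1) (3,1)
{Dhtp, Dhsp} → row (3,6) (3,6) (7,1) (7,1) (7,6) (7,6) (7,6) (7,6)
{Dgtq, Dgtp, Dgsq, Dgsp} → row (3,6) (3,6) (7,1) (7,1) (2,7) (4,5) (2,7) (4,5)
{Uhtq} → row (5,7) (5,7) (5,7) (5,7) (3,1) (3,1) (3,1) (3,1)
{Uhtp} → row (5,7) (5,7) (5,7) (5,7) (7,6) (7,6) (7,6) (7,6)
{Uhsq} → row (3,4) (3,4) (3,4) (3,4) (3,1) (3,1) (3,1) (3,1)
{Uhsp} → row (3,4) (3,4) (3,4) (3,4) (7,6) (7,6) (7,6) (7,6)
{Ugtq, Ugtp} → row (5,7) (5,7) (5,7) (5,7) (2,7) (4,5) (2,7) (4,5)
{Ugsq, Ugsp} → row (3,4) (3,4) (3,4) (3,4) (2,7) (4,5) (2,7) (4,5)
That's 9 distinct rows out of 16 strategies.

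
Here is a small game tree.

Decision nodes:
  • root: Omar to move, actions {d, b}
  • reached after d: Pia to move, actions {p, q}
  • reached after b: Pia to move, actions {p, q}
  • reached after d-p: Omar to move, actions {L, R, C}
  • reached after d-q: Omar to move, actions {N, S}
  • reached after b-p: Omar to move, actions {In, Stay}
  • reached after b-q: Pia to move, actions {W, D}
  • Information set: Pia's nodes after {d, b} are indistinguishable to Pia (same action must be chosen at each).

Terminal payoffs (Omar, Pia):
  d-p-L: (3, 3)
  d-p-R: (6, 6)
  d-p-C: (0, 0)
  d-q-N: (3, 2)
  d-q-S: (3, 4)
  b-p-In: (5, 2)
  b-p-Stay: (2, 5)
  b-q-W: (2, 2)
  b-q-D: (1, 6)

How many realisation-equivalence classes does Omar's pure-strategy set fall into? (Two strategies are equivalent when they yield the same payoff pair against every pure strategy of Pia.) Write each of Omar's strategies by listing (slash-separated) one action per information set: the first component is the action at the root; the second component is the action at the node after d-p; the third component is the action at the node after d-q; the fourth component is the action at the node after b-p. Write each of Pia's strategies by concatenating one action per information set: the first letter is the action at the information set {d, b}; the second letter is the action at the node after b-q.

Omar has 24 pure strategies: d/L/N/In, d/L/N/Stay, d/L/S/In, d/L/S/Stay, d/R/N/In, d/R/N/Stay, d/R/S/In, d/R/S/Stay, d/C/N/In, d/C/N/Stay, d/C/S/In, d/C/S/Stay, b/L/N/In, b/L/N/Stay, b/L/S/In, b/L/S/Stay, b/R/N/In, b/R/N/Stay, b/R/S/In, b/R/S/Stay, b/C/N/In, b/C/N/Stay, b/C/S/In, b/C/S/Stay. Columns: pW, pD, qW, qD.
{d/L/N/In, d/L/N/Stay} → row (3,3) (3,3) (3,2) (3,2)
{d/L/S/In, d/L/S/Stay} → row (3,3) (3,3) (3,4) (3,4)
{d/R/N/In, d/R/N/Stay} → row (6,6) (6,6) (3,2) (3,2)
{d/R/S/In, d/R/S/Stay} → row (6,6) (6,6) (3,4) (3,4)
{d/C/N/In, d/C/N/Stay} → row (0,0) (0,0) (3,2) (3,2)
{d/C/S/In, d/C/S/Stay} → row (0,0) (0,0) (3,4) (3,4)
{b/L/N/In, b/L/S/In, b/R/N/In, b/R/S/In, b/C/N/In, b/C/S/In} → row (5,2) (5,2) (2,2) (1,6)
{b/L/N/Stay, b/L/S/Stay, b/R/N/Stay, b/R/S/Stay, b/C/N/Stay, b/C/S/Stay} → row (2,5) (2,5) (2,2) (1,6)
That's 8 distinct rows out of 24 strategies.

8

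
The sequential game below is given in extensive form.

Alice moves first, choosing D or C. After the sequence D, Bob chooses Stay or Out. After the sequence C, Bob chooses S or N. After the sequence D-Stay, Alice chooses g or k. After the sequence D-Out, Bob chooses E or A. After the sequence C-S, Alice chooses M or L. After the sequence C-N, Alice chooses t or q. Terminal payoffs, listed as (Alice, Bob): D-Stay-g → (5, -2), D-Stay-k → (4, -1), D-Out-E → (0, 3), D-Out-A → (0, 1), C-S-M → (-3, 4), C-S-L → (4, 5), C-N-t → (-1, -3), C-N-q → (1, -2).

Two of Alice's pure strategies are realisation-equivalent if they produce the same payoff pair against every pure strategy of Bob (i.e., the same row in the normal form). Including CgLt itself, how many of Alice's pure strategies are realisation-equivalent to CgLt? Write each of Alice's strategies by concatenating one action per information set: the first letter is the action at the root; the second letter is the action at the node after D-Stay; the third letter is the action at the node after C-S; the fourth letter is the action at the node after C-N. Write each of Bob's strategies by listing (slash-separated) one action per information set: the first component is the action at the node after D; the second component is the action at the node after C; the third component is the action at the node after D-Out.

Row for CgLt (columns Stay/S/E, Stay/S/A, Stay/N/E, Stay/N/A, Out/S/E, Out/S/A, Out/N/E, Out/N/A): (4,5) (4,5) (-1,-3) (-1,-3) (4,5) (4,5) (-1,-3) (-1,-3).
Under CgLt, Alice's choice at the node after D-Stay can never be reached regardless of what Bob does, so varying those choices leaves every outcome unchanged.
Holding the reachable choices fixed and varying the unreachable one freely already gives 2 equivalent strategies.
No other strategy reproduces this row, so those 2 are the full class: CgLt, CkLt.

2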